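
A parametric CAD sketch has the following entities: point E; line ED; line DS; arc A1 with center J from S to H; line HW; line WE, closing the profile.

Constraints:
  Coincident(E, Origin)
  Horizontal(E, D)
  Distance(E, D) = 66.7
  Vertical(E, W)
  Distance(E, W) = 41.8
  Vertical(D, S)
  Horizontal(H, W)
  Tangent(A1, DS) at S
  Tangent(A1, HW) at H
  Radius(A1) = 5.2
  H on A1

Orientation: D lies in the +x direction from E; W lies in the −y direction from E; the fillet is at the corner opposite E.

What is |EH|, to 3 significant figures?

74.4

E is at the origin; E and D share the same y with |ED| = 66.7 and D on the +x side, so D = (66.7, 0.00). E and W share the same x with |EW| = 41.8 and W on the −y side, so W = (0.00, -41.8). The virtual corner opposite E is at (66.7, -41.8). Tangency of A1 to DS means the radius JS is perpendicular to DS and the tangent condition forces JH to be normal to HW, with radius 5.2, so the center J sits 5.2 in from both sides at J = (61.5, -36.6). That places the tangent points at S = (66.7, -36.6) on DS and H = (61.5, -41.8) on HW. Then |EH| = |H − E| = 74.4.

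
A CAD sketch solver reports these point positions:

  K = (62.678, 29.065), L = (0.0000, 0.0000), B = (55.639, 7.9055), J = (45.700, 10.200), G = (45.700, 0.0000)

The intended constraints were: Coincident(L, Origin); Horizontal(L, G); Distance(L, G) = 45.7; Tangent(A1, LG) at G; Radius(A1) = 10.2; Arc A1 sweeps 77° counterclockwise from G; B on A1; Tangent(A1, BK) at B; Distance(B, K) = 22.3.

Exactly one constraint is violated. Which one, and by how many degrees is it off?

Tangent(A1, BK) at B — off by 5.40°.

L = (0.00, 0.00) ✓; L.y = 0.00, G.y = 0.00 ✓; |LG| = 45.70 ✓; ∠(JG, GL) = 90.00° ✓; |JG| = 10.20 ✓; bearing(J→B) − bearing(J→G) = 77.00° ✓; |JB| = 10.20 ✓; ∠(JB, BK) = 95.40° ✗; |BK| = 22.30 ✓.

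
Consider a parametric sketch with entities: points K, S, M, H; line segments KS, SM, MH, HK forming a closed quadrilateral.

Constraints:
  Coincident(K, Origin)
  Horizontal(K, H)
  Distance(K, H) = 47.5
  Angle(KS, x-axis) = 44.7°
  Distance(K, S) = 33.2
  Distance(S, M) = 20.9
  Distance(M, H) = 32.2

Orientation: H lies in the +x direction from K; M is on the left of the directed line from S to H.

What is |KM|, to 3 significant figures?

53.3

K is at the origin; KH is horizontal with |KH| = 47.5 and H in +x, so H = (47.5, 0). KS runs at 44.7° with |KS| = 33.2, so S = (23.6, 23.4). M is determined by |SM| = 20.9 and |MH| = 32.2 together: it lies at the intersection of circle(S, 20.9) and circle(H, 32.2). With |SH| = 33.4, the foot of the radical line on SH is 7.73 from S and the perpendicular offset is √(20.9² − 7.73²) = 19.4. Taking the left-of-SH solution: M = (42.7, 31.8).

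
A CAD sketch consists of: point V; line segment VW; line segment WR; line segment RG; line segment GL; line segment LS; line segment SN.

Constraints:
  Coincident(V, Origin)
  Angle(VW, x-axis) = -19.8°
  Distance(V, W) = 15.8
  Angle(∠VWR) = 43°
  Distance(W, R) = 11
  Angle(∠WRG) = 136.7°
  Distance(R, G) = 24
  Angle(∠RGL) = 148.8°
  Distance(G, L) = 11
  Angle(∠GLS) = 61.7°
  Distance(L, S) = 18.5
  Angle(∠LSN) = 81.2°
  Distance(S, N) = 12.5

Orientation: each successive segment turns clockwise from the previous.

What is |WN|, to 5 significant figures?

21.246

V is at the origin; VW runs at -19.8° with length 15.8, so W = (14.866, -5.3521). ∠VWR = 43.0° gives WR at -156.80° from the x-axis; with |WR| = 11.0, R = (4.7554, -9.6854). ∠WRG = 136.7° gives RG at 159.90° from the x-axis; with |RG| = 24.0, G = (-17.783, -1.4376). ∠RGL = 148.8° gives GL at 128.70° from the x-axis; with |GL| = 11.0, L = (-24.661, 7.1471). ∠GLS = 61.7° gives LS at 10.400° from the x-axis; with |LS| = 18.5, S = (-6.4644, 10.487). ∠LSN = 81.2° gives SN at -88.400° from the x-axis; with |SN| = 12.5, N = (-6.1154, -2.0084). Then |WN| = |N − W| = 21.246.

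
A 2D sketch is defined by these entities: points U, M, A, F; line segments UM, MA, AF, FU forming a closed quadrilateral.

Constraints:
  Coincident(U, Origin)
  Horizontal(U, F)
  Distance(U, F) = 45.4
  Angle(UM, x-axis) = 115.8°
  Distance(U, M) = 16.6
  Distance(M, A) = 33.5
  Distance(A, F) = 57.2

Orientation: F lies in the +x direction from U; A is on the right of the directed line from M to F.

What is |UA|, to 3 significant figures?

20.5

Checks: UM at 115.8° ✓; |MA| = 33.50 ✓; |AF| = 57.20 ✓.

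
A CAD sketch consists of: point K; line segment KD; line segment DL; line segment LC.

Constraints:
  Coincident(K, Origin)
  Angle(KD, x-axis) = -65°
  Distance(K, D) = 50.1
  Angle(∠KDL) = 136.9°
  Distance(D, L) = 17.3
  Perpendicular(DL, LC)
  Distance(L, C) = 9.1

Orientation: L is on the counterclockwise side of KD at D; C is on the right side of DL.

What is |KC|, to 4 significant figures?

69.14

∠KDL = 136.9°, so DL runs at -65.0° + (180° − 136.9°) = -21.90° from the x-axis; with |DL| = 17.3, L = D + 17.3·(cos -21.90°, sin -21.90°) = (37.22, -51.86). DL is perpendicular to LC; with |LC| = 9.1 on the right of DL, C = L + 9.1·(-0.3730, -0.9278) = (33.83, -60.30). Then |KC| = |C − K| = 69.14.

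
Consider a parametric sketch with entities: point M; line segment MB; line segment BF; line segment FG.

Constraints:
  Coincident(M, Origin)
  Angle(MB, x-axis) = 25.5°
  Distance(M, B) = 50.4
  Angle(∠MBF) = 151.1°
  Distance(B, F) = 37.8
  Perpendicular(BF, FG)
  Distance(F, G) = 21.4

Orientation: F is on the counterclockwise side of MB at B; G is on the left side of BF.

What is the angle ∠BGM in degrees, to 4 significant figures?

31.58°

M is at the origin; MB runs at 25.5° with length 50.4, so B = 50.4·(cos 25.5°, sin 25.5°) = (45.49, 21.70). ∠MBF = 151.1°, so BF runs at 25.5° + (180° − 151.1°) = 54.40° from the x-axis; with |BF| = 37.8, F = B + 37.8·(cos 54.40°, sin 54.40°) = (67.49, 52.43). The perpendicularity gives FG at right angles to BF; with |FG| = 21.4 on the left of BF, G = F + 21.4·(-0.8131, 0.5821) = (50.09, 64.89). Then cos ∠BGM = GB·GM / (|GB||GM|), giving 31.58°.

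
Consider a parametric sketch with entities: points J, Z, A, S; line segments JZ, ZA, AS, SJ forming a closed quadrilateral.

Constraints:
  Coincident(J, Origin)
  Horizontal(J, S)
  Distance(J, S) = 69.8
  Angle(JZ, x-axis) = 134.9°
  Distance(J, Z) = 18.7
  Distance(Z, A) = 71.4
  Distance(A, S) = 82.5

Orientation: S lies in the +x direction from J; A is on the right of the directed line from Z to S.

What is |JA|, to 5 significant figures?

55.482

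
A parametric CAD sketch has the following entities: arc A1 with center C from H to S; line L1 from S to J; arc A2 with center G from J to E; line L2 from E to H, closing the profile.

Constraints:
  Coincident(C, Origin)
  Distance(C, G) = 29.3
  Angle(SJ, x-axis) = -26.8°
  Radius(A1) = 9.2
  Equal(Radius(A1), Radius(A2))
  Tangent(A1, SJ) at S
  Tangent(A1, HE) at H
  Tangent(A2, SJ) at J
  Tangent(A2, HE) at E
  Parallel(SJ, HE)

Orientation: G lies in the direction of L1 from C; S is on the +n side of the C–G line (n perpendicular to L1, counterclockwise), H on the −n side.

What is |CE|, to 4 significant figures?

30.71

The slot axis is L1's direction at -26.8°, so u = (cos -26.8°, sin -26.8°) = (0.8926, -0.4509) and n = (−sin -26.8°, cos -26.8°) = (0.4509, 0.8926). C is at the origin and G lies 29.3 along u from C, so G = 29.3·u = (26.15, -13.21). Tangency of A1 to both parallel lines with radius 9.2 puts S and H at C ± 9.2·n: S = (4.148, 8.212), H = (-4.148, -8.212). Equal radii place J and E the same way about G: J = G + 9.2·n = (30.30, -4.999), E = G − 9.2·n = (22.00, -21.42). Then |CE| = |E − C| = 30.71.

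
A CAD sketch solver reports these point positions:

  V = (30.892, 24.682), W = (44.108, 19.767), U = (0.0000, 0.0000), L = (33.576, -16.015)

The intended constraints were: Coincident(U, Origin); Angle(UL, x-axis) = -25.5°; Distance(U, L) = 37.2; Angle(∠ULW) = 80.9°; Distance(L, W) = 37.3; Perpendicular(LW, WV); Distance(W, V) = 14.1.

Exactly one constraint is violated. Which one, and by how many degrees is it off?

Perpendicular(LW, WV) — off by 4.00°.

U = (0.00, 0.00) ✓; UL at -25.50° ✓; |UL| = 37.20 ✓; ∠ULW = 80.90° ✓; |LW| = 37.30 ✓; ∠(LW, WV) = 86.00° ✗; |WV| = 14.10 ✓.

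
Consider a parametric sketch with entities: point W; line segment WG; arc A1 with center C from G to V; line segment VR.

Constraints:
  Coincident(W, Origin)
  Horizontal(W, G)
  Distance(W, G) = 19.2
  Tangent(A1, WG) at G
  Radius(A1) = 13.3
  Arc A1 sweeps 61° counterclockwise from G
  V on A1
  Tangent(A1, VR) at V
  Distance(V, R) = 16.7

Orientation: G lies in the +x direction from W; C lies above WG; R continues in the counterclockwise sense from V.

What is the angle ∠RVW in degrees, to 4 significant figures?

131.5°

W is at the origin; W and G share the same y with |WG| = 19.2 and G on the +x side, so G = (19.20, 0.000). Tangency of A1 to WG means the radius CG is perpendicular to WG, so C = G + (0, 13.3) = (19.20, 13.30). On A1, G sits at bearing -90° from C; a 61° counterclockwise sweep puts V at bearing -29°, so V = C + 13.3·(cos -29°, sin -29°) = (30.83, 6.852). Since A1 is tangent to VR there, CV ⟂ VR, so VR runs along (−sin -29°, cos -29°); with |VR| = 16.7, R = (38.93, 21.46). Then cos ∠RVW = VR·VW / (|VR||VW|), giving 131.5°.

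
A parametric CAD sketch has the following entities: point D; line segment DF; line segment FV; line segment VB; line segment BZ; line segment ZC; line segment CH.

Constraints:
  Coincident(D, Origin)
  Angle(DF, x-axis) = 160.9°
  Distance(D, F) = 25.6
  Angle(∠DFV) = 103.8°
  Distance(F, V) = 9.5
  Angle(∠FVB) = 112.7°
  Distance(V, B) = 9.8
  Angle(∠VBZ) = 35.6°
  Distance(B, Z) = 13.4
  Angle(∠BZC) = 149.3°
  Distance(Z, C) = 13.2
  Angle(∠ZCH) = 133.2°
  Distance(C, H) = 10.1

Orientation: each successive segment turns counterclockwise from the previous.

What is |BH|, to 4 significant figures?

31.64

D is at the origin; DF runs at 160.9° with length 25.6, so F = (-24.19, 8.377). ∠DFV = 103.8° gives FV at -122.9° from the x-axis; with |FV| = 9.5, V = (-29.35, 0.4004). ∠FVB = 112.7° gives VB at -55.60° from the x-axis; with |VB| = 9.8, B = (-23.81, -7.686). ∠VBZ = 35.6° gives BZ at 88.80° from the x-axis; with |BZ| = 13.4, Z = (-23.53, 5.711). ∠BZC = 149.3° gives ZC at 119.5° from the x-axis; with |ZC| = 13.2, C = (-30.03, 17.20). ∠ZCH = 133.2° gives CH at 166.3° from the x-axis; with |CH| = 10.1, H = (-39.85, 19.59). Then |BH| = |H − B| = 31.64.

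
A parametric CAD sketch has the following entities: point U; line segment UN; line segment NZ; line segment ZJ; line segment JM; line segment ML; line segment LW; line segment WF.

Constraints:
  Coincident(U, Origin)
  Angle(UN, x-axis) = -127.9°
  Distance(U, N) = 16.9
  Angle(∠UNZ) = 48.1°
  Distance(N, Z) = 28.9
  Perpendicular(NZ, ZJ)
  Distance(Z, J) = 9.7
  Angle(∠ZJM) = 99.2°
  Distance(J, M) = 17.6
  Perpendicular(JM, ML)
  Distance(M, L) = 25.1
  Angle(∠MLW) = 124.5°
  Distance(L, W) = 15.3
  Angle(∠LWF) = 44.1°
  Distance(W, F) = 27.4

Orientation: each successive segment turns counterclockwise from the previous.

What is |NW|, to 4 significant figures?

29.43

U is at the origin; UN runs at -127.9° with length 16.9, so N = (-10.38, -13.34). ∠UNZ = 48.1° gives NZ at 4.000° from the x-axis; with |NZ| = 28.9, Z = (18.45, -11.32). NZ ⟂ ZJ, so ZJ runs at 94.00°; with |ZJ| = 9.7, J = (17.77, -1.643). ∠ZJM = 99.2° gives JM at 174.8° from the x-axis; with |JM| = 17.6, M = (0.2440, -0.04805). JM ⟂ ML, so ML runs at -95.20°; with |ML| = 25.1, L = (-2.031, -25.04). ∠MLW = 124.5° gives LW at -39.70° from the x-axis; with |LW| = 15.3, W = (9.741, -34.82). Then |NW| = |W − N| = 29.43.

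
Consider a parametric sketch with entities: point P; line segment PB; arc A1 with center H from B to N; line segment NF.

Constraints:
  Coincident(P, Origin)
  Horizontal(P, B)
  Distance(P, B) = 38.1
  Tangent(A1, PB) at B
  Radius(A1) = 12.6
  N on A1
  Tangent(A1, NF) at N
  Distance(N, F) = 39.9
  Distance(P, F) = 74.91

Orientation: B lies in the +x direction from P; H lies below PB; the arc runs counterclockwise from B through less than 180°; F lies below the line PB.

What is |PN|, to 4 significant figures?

35.46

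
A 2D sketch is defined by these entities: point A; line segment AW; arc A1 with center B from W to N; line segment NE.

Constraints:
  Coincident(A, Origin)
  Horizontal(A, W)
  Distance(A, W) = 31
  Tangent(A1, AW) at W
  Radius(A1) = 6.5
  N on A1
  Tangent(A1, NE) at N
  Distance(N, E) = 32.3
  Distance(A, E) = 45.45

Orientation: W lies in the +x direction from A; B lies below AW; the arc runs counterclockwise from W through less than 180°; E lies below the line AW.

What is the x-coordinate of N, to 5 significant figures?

24.501

Checks: |BN| = 6.500 ✓; ∠(BN, NE) = 90.00° ✓; |NE| = 32.30 ✓; |AE| = 45.45 ✓.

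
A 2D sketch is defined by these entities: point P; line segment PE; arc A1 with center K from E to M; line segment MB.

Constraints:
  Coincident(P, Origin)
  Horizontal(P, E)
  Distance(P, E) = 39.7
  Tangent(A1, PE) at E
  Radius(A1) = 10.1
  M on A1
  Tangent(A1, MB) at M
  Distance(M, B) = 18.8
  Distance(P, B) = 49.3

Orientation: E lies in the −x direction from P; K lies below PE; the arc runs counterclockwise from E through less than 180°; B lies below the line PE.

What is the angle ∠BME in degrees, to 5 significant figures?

118.63°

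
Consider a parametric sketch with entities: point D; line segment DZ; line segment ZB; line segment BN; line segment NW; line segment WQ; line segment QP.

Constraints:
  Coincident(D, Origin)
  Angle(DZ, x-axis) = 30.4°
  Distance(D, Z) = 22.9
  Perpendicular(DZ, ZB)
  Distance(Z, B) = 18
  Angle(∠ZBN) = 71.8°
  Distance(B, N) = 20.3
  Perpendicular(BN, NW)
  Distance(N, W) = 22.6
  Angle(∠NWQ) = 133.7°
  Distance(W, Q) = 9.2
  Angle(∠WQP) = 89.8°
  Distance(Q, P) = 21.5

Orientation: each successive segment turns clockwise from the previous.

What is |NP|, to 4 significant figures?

25.27

D is at the origin; DZ runs at 30.4° with length 22.9, so Z = (19.75, 11.59). The perpendicularity gives ZB at right angles to DZ, so ZB runs at -59.60°; with |ZB| = 18.0, B = (28.86, -3.937). ∠ZBN = 71.8° gives BN at -167.8° from the x-axis; with |BN| = 20.3, N = (9.019, -8.227). The perpendicularity gives NW at right angles to BN, so NW runs at 102.2°; with |NW| = 22.6, W = (4.243, 13.86). ∠NWQ = 133.7° gives WQ at 55.90° from the x-axis; with |WQ| = 9.2, Q = (9.401, 21.48). ∠WQP = 89.8° gives QP at -34.30° from the x-axis; with |QP| = 21.5, P = (27.16, 9.365). Then |NP| = |P − N| = 25.27.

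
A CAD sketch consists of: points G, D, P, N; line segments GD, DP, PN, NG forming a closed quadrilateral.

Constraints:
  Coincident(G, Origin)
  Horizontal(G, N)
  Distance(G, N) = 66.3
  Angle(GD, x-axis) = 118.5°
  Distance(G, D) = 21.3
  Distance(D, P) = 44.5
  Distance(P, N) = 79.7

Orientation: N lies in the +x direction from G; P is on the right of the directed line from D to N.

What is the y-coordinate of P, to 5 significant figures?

-25.769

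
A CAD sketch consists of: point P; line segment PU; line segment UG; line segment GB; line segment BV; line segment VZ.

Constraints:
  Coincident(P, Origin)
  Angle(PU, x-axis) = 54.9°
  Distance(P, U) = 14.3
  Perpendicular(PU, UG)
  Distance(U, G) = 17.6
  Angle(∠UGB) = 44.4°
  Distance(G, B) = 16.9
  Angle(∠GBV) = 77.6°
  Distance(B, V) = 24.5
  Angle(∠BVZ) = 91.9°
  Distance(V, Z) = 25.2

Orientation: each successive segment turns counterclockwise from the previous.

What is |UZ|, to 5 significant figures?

26.655

P is at the origin; PU runs at 54.9° with length 14.3, so U = (8.2226, 11.700). PU is perpendicular to UG, so UG runs at 144.90°; with |UG| = 17.6, G = (-6.1769, 21.820). ∠UGB = 44.4° gives GB at -79.500° from the x-axis; with |GB| = 16.9, B = (-3.0971, 5.2026). ∠GBV = 77.6° gives BV at 22.900° from the x-axis; with |BV| = 24.5, V = (19.472, 14.736). ∠BVZ = 91.9° gives VZ at 111.00° from the x-axis; with |VZ| = 25.2, Z = (10.441, 38.262). Then |UZ| = |Z − U| = 26.655.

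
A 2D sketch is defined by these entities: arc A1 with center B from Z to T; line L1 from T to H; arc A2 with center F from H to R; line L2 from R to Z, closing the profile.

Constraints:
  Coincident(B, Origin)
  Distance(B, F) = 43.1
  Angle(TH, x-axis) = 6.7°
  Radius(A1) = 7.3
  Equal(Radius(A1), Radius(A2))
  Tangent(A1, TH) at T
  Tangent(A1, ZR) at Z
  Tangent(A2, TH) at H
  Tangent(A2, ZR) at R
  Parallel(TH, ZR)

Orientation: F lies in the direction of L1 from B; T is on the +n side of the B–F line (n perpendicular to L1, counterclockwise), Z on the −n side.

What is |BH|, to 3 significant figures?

43.7

The slot axis is L1's direction at 6.7°, so u = (cos 6.7°, sin 6.7°) = (0.993, 0.117) and n = (−sin 6.7°, cos 6.7°) = (-0.117, 0.993). B is at the origin and F lies 43.1 along u from B, so F = 43.1·u = (42.8, 5.03). Tangency of A1 to both parallel lines with radius 7.3 puts T and Z at B ± 7.3·n: T = (-0.852, 7.25), Z = (0.852, -7.25). Equal radii place H and R the same way about F: H = F + 7.3·n = (42.0, 12.3), R = F − 7.3·n = (43.7, -2.22). Then |BH| = |H − B| = 43.7.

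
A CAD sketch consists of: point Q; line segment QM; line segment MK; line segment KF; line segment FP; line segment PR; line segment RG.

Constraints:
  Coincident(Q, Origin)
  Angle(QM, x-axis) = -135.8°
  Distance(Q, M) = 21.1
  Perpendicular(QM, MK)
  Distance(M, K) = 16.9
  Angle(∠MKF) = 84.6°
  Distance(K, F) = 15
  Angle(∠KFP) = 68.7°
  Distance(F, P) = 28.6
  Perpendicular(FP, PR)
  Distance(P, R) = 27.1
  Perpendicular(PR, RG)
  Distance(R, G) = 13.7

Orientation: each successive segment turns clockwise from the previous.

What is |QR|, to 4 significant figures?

43.28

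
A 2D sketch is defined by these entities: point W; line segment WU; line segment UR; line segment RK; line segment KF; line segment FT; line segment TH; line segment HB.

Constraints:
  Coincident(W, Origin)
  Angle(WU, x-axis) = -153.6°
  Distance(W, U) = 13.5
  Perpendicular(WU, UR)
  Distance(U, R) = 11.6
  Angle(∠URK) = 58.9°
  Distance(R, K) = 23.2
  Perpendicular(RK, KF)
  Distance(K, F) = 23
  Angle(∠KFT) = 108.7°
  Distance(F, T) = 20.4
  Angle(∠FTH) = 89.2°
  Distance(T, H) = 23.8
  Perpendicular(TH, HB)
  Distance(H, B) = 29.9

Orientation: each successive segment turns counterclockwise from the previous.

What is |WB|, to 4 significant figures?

9.129

∠FTH = 89.2° gives TH at -50.40° from the x-axis; with |TH| = 23.8, H = (-14.59, -15.59). TH ⟂ HB, so HB runs at 39.60°; with |HB| = 29.9, B = (8.444, 3.470). Then |WB| = |B − W| = 9.129.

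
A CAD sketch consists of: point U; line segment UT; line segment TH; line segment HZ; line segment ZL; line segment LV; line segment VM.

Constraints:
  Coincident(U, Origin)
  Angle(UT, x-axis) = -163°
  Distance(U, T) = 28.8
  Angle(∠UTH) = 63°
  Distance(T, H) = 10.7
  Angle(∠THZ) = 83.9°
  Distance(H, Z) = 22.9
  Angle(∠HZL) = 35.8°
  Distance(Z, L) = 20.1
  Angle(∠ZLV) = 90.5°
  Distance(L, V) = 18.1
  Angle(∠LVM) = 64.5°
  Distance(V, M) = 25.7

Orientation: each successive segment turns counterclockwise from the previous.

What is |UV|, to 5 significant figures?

29.468

U is at the origin; UT runs at -163.0° with length 28.8, so T = (-27.542, -8.4203). ∠UTH = 63.0° gives TH at -46.000° from the x-axis; with |TH| = 10.7, H = (-20.109, -16.117). ∠THZ = 83.9° gives HZ at 50.100° from the x-axis; with |HZ| = 22.9, Z = (-5.4195, 1.4508). ∠HZL = 35.8° gives ZL at -165.70° from the x-axis; with |ZL| = 20.1, L = (-24.897, -3.5138). ∠ZLV = 90.5° gives LV at -76.200° from the x-axis; with |LV| = 18.1, V = (-20.579, -21.091). Then |UV| = |V − U| = 29.468.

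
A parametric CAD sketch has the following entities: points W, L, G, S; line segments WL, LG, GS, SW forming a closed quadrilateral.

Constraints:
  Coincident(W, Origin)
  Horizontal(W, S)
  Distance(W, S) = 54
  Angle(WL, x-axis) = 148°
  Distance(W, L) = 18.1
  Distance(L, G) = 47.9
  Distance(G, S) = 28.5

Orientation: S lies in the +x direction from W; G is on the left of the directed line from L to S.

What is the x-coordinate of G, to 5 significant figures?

31.824

Checks: |LG| = 47.90 ✓; |GS| = 28.50 ✓.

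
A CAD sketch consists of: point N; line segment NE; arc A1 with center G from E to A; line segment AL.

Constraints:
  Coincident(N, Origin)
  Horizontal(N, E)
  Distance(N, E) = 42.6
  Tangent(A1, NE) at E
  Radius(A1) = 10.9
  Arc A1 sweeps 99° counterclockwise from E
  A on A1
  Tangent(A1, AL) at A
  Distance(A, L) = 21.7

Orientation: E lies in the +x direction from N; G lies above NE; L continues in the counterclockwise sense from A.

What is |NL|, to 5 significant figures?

60.462

N is at the origin; N and E share the same y with |NE| = 42.6 and E on the +x side, so E = (42.600, 0.0000). The tangent condition forces GE to be normal to NE, so G = E + (0, 10.9) = (42.600, 10.900). On A1, E sits at bearing -90° from G; a 99° counterclockwise sweep puts A at bearing 9°, so A = G + 10.9·(cos 9°, sin 9°) = (53.366, 12.605). A1 meets AL tangentially, so GA is at right angles to AL, so AL runs along (−sin 9°, cos 9°); with |AL| = 21.7, L = (49.971, 34.038). Then |NL| = |L − N| = 60.462.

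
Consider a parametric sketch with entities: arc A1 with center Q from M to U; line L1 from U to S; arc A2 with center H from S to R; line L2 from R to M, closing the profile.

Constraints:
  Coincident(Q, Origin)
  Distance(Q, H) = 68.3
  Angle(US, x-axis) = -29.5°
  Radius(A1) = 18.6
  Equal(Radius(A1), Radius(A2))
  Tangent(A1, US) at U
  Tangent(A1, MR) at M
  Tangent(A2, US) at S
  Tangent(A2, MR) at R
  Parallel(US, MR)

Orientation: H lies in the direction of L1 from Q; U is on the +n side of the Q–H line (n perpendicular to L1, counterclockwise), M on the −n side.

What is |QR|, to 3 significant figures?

70.8

The slot axis is L1's direction at -29.5°, so u = (cos -29.5°, sin -29.5°) = (0.870, -0.492) and n = (−sin -29.5°, cos -29.5°) = (0.492, 0.870). Q is at the origin and H lies 68.3 along u from Q, so H = 68.3·u = (59.4, -33.6). Tangency of A1 to both parallel lines with radius 18.6 puts U and M at Q ± 18.6·n: U = (9.16, 16.2), M = (-9.16, -16.2). Equal radii place S and R the same way about H: S = H + 18.6·n = (68.6, -17.4), R = H − 18.6·n = (50.3, -49.8). Then |QR| = |R − Q| = 70.8.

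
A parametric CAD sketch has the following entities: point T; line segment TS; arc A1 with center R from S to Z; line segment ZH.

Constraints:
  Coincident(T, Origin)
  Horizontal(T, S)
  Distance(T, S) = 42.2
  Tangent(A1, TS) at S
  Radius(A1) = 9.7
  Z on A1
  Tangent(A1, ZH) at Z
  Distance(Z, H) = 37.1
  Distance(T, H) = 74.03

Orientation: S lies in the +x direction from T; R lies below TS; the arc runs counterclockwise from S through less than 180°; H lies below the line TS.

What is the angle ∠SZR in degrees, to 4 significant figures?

24.14°

T is at the origin; T and S share the same y with |TS| = 42.2 and S on the +x side, so S = (42.20, 0.000). A1 meets TS tangentially, so RS is at right angles to TS, so R = S + (0, -9.7) = (42.20, -9.700). Since RZ ⟂ ZH (tangency), |RH| = √(9.7² + 37.1²) = 38.35 regardless of where Z sits on A1. So H lies on both circle(T, 74.03) and circle(R, 38.35); the below-TS intersection is H = (59.65, -43.85). Z is the foot of the tangent from H: Z = (34.96, -16.15).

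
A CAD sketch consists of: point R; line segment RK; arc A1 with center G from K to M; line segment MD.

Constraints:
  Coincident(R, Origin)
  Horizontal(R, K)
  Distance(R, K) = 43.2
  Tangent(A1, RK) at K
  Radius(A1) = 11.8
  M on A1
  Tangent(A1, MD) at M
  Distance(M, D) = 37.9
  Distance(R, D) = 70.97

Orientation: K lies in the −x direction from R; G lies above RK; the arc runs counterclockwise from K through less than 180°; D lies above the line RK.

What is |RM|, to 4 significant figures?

36.78

R is at the origin; R and K share the same y with |RK| = 43.2 and K on the −x side, so K = (-43.20, 0.000). Since A1 is tangent to RK there, GK ⟂ RK, so G = K + (0, 11.8) = (-43.20, 11.80). Since GM ⟂ MD (tangency), |GD| = √(11.8² + 37.9²) = 39.69 regardless of where M sits on A1. So D lies on both circle(R, 70.97) and circle(G, 39.69); the above-RK intersection is D = (-49.34, 51.02). M is the foot of the tangent from D: M = (-32.61, 17.01).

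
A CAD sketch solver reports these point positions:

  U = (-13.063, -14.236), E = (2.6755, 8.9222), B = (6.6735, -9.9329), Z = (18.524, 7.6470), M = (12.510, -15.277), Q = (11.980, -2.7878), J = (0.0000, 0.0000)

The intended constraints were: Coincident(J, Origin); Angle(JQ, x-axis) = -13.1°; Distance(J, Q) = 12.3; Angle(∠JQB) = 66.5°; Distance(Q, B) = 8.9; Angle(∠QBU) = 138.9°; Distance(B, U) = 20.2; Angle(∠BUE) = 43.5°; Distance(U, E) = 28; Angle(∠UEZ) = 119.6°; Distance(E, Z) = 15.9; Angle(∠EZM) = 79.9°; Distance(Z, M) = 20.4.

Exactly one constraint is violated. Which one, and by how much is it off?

Distance(Z, M) = 20.4 — off by 3.30.

J = (0.00, 0.00) ✓; JQ at -13.10° ✓; |JQ| = 12.30 ✓; ∠JQB = 66.50° ✓; |QB| = 8.900 ✓; ∠QBU = 138.9° ✓; |BU| = 20.20 ✓; ∠BUE = 43.50° ✓; |UE| = 28.00 ✓; ∠UEZ = 119.6° ✓; |EZ| = 15.90 ✓; ∠EZM = 79.90° ✓; |ZM| = 23.70 ✗.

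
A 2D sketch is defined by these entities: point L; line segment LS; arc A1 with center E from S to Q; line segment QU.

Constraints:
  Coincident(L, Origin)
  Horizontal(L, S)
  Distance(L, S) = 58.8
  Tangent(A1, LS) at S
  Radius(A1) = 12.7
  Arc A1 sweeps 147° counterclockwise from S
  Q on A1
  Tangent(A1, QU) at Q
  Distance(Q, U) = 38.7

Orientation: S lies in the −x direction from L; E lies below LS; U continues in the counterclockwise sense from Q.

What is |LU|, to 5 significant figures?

55.499

On A1, S sits at bearing 90° from E; a 147° counterclockwise sweep puts Q at bearing 237°, so Q = E + 12.7·(cos 237°, sin 237°) = (-65.717, -23.351). A1 meets QU tangentially, so EQ is at right angles to QU, so QU runs along (−sin 237°, cos 237°); with |QU| = 38.7, U = (-33.260, -44.429). Then |LU| = |U − L| = 55.499.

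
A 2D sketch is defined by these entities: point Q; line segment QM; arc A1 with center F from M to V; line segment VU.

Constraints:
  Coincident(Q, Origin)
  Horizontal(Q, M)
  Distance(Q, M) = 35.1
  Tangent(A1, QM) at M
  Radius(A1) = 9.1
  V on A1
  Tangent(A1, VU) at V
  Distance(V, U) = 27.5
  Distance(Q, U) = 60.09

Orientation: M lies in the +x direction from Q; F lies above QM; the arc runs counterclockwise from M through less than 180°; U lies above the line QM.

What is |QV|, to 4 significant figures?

44.64

Q is at the origin; QM is horizontal with |QM| = 35.1 and M on the +x side, so M = (35.10, 0.000). The tangent condition forces FM to be normal to QM, so F = M + (0, 9.1) = (35.10, 9.100). Since FV ⟂ VU (tangency), |FU| = √(9.1² + 27.5²) = 28.97 regardless of where V sits on A1. So U lies on both circle(Q, 60.09) and circle(F, 28.97); the above-QM intersection is U = (49.31, 34.34). V is the foot of the tangent from U: V = (44.03, 7.353).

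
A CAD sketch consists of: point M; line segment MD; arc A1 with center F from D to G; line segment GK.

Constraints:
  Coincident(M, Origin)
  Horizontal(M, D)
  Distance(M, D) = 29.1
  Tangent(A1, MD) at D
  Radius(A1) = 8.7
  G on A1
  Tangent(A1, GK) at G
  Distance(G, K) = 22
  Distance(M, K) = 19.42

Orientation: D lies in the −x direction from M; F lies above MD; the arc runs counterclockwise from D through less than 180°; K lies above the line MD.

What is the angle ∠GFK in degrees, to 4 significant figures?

68.42°

Checks: |FG| = 8.700 ✓; ∠(FG, GK) = 90.00° ✓; |GK| = 22.00 ✓; |MK| = 19.42 ✓.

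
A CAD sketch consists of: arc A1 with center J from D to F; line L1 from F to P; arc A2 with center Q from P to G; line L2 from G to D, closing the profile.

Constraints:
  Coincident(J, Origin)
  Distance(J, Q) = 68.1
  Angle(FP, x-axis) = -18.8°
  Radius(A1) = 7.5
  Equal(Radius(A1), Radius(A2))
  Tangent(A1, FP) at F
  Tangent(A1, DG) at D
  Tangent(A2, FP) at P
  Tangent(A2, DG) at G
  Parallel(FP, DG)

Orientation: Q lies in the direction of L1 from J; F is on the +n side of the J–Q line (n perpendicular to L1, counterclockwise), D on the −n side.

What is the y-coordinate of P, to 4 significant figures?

-14.85

The slot axis is L1's direction at -18.8°, so u = (cos -18.8°, sin -18.8°) = (0.9466, -0.3223) and n = (−sin -18.8°, cos -18.8°) = (0.3223, 0.9466). J is at the origin and Q lies 68.1 along u from J, so Q = 68.1·u = (64.47, -21.95). Tangency of A1 to both parallel lines with radius 7.5 puts F and D at J ± 7.5·n: F = (2.417, 7.100), D = (-2.417, -7.100). Equal radii place P and G the same way about Q: P = Q + 7.5·n = (66.88, -14.85), G = Q − 7.5·n = (62.05, -29.05). So P.y = -14.85.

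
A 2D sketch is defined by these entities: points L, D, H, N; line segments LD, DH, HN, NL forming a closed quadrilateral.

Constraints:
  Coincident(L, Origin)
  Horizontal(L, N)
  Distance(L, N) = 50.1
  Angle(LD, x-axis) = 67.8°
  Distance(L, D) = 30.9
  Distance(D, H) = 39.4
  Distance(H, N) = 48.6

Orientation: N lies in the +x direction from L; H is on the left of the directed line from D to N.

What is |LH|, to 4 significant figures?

66.60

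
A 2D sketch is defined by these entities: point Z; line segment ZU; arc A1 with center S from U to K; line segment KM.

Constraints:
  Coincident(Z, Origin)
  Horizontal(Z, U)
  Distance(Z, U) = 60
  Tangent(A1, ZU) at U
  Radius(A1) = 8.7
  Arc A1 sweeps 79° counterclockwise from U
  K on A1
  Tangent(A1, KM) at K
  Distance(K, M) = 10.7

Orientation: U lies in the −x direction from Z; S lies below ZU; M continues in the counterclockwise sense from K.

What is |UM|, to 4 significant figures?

20.49

On A1, U sits at bearing 90° from S; a 79° counterclockwise sweep puts K at bearing 169°, so K = S + 8.7·(cos 169°, sin 169°) = (-68.54, -7.040). The tangent condition forces SK to be normal to KM, so KM runs along (−sin 169°, cos 169°); with |KM| = 10.7, M = (-70.58, -17.54). Then |UM| = |M − U| = 20.49.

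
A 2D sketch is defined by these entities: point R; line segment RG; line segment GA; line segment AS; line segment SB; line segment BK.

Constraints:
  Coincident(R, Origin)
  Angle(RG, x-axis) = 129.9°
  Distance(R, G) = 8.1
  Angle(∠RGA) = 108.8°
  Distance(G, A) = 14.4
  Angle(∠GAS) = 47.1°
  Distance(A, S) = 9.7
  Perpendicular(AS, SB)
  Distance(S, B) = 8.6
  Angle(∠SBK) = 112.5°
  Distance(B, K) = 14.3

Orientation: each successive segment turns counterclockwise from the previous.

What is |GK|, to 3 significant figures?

13.8

AS is perpendicular to SB, so SB runs at 64.0°; with |SB| = 8.6, B = (-6.14, 4.51). ∠SBK = 112.5° gives BK at 132° from the x-axis; with |BK| = 14.3, K = (-15.6, 15.2). Then |GK| = |K − G| = 13.8.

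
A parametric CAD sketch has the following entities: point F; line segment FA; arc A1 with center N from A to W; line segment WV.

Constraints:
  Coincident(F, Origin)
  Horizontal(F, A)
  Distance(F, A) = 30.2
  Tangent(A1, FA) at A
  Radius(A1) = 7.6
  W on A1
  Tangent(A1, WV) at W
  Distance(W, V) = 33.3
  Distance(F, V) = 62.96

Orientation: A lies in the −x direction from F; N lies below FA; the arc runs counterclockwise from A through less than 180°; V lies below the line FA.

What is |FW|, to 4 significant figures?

36.80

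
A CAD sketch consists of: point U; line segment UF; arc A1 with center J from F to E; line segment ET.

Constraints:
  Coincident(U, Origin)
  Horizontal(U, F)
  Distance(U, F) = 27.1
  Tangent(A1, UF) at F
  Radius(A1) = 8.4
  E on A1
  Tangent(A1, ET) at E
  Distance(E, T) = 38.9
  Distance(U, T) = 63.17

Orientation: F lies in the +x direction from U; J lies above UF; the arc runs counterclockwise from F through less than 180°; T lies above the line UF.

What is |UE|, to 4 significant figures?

35.71

Checks: ∠(JF, FU) = 90.00° ✓; |JE| = 8.400 ✓; ∠(JE, ET) = 90.00° ✓; |ET| = 38.90 ✓; |UT| = 63.17 ✓.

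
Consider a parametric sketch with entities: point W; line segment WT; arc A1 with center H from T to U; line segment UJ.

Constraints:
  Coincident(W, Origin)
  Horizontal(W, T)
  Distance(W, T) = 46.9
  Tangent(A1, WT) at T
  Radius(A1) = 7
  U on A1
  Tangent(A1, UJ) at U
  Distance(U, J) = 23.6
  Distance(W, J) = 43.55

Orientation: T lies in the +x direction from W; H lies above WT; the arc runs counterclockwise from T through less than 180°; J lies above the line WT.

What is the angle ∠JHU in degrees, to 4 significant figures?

73.48°

Checks: |HU| = 7.000 ✓; ∠(HU, UJ) = 90.00° ✓; |UJ| = 23.60 ✓; |WJ| = 43.55 ✓.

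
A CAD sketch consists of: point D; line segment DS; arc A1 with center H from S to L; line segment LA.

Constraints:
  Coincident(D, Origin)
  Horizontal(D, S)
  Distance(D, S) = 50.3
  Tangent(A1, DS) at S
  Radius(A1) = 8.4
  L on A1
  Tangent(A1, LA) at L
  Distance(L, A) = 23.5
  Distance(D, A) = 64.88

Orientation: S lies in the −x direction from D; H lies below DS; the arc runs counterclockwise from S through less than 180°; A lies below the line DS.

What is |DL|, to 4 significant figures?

59.39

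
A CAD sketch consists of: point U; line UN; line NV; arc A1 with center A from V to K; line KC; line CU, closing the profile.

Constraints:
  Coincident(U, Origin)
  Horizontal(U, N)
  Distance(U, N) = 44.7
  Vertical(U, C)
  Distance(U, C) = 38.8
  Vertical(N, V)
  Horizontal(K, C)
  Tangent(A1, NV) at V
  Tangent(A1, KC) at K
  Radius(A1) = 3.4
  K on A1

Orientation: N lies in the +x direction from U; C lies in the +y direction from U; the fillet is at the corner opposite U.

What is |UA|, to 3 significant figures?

54.4

U is at the origin; UN is horizontal with |UN| = 44.7 and N on the +x side, so N = (44.7, 0.00). UC is vertical with |UC| = 38.8 and C on the +y side, so C = (0.00, 38.8). The virtual corner opposite U is at (44.7, 38.8). A1 meets NV tangentially, so AV is at right angles to NV and since A1 is tangent to KC there, AK ⟂ KC, with radius 3.4, so the center A sits 3.4 in from both sides at A = (41.3, 35.4). Then |UA| = |A − U| = 54.4.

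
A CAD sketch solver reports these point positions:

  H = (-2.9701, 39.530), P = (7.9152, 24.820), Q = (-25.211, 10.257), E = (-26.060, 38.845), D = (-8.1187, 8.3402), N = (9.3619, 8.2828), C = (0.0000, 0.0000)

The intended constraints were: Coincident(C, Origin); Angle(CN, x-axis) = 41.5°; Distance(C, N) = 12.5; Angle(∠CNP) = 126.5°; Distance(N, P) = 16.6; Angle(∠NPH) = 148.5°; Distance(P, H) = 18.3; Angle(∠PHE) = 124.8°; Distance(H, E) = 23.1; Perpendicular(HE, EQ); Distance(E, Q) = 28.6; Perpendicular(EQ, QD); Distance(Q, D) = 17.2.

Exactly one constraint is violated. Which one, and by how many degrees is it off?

Perpendicular(EQ, QD) — off by 8.10°.

C = (0.00, 0.00) ✓; CN at 41.50° ✓; |CN| = 12.50 ✓; ∠CNP = 126.5° ✓; |NP| = 16.60 ✓; ∠NPH = 148.5° ✓; |PH| = 18.30 ✓; ∠PHE = 124.8° ✓; |HE| = 23.10 ✓; ∠(HE, EQ) = 90.00° ✓; |EQ| = 28.60 ✓; ∠(EQ, QD) = 81.90° ✗; |QD| = 17.20 ✓.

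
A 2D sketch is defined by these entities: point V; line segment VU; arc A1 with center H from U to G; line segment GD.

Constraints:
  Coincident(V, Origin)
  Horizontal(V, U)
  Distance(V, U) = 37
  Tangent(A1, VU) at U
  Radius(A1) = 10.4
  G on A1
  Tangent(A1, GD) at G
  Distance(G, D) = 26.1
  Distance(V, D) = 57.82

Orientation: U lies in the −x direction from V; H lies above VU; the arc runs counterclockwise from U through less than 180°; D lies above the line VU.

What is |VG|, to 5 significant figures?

33.001

Checks: |VU| = 37.00 ✓; |HG| = 10.40 ✓; ∠(HG, GD) = 90.00° ✓; |GD| = 26.10 ✓; |VD| = 57.82 ✓.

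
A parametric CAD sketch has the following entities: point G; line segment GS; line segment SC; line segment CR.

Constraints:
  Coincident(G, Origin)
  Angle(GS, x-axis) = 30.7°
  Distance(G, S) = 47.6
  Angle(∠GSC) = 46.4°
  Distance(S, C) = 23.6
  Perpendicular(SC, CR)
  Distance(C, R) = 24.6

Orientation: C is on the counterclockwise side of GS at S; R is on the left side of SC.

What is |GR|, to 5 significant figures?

13.511

G is at the origin; GS runs at 30.7° with length 47.6, so S = 47.6·(cos 30.7°, sin 30.7°) = (40.929, 24.302). ∠GSC = 46.4°, so SC runs at 30.7° + (180° − 46.4°) = 164.30° from the x-axis; with |SC| = 23.6, C = S + 23.6·(cos 164.30°, sin 164.30°) = (18.209, 30.688). The perpendicularity gives CR at right angles to SC; with |CR| = 24.6 on the left of SC, R = C + 24.6·(-0.27060, -0.96269) = (11.553, 7.0058). Then |GR| = |R − G| = 13.511.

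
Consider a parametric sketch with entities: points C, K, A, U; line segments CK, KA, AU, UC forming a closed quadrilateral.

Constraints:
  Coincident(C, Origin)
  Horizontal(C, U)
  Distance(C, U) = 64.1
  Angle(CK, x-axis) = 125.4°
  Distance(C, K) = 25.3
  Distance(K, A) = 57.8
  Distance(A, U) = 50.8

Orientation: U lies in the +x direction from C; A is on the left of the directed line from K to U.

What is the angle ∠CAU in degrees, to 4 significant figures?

71.71°

C is at the origin; C and U share the same y with |CU| = 64.1 and U in +x, so U = (64.1, 0). CK runs at 125.4° with |CK| = 25.3, so K = (-14.66, 20.62). A is determined by |KA| = 57.8 and |AU| = 50.8 together: it lies at the intersection of circle(K, 57.8) and circle(U, 50.8). With |KU| = 81.41, the foot of the radical line on KU is 45.37 from K and the perpendicular offset is √(57.8² − 45.37²) = 35.80. Taking the left-of-KU solution: A = (38.31, 43.77).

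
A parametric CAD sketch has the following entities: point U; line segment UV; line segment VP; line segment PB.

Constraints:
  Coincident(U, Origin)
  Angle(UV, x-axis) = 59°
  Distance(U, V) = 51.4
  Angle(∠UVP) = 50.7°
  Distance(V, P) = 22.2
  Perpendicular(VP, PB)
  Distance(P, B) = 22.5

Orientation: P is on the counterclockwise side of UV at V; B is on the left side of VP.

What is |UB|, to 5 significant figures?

20.142

∠UVP = 50.7°, so VP runs at 59.0° + (180° − 50.7°) = 188.30° from the x-axis; with |VP| = 22.2, P = V + 22.2·(cos 188.30°, sin 188.30°) = (4.5055, 40.854). VP is perpendicular to PB; with |PB| = 22.5 on the left of VP, B = P + 22.5·(0.14436, -0.98953) = (7.7535, 18.589). Then |UB| = |B − U| = 20.142.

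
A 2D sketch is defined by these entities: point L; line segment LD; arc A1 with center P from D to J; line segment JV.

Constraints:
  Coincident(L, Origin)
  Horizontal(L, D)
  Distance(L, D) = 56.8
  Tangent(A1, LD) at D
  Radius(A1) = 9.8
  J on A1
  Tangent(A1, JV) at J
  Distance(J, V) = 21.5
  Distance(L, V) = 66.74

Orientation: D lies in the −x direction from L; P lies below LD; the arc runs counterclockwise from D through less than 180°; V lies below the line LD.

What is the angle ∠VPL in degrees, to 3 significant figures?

102°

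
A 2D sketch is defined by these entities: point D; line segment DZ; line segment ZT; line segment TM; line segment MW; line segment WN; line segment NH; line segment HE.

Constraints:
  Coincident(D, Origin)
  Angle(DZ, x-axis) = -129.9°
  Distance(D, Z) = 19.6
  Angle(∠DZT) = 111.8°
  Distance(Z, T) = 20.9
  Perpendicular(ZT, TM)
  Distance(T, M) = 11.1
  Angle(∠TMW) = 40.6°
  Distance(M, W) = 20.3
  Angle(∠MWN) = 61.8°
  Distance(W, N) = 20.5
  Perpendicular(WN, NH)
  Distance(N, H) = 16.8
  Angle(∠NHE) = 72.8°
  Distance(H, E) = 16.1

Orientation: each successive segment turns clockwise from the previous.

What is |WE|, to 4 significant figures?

13.08

D is at the origin; DZ runs at -129.9° with length 19.6, so Z = (-12.57, -15.04). ∠DZT = 111.8° gives ZT at 161.9° from the x-axis; with |ZT| = 20.9, T = (-32.44, -8.543). ZT is perpendicular to TM, so TM runs at 71.90°; with |TM| = 11.1, M = (-28.99, 2.007). ∠TMW = 40.6° gives MW at -67.50° from the x-axis; with |MW| = 20.3, W = (-21.22, -16.75). ∠MWN = 61.8° gives WN at 174.3° from the x-axis; with |WN| = 20.5, N = (-41.62, -14.71). The perpendicularity gives NH at right angles to WN, so NH runs at 84.30°; with |NH| = 16.8, H = (-39.95, 2.006). ∠NHE = 72.8° gives HE at -22.90° from the x-axis; with |HE| = 16.1, E = (-25.12, -4.259). Then |WE| = |E − W| = 13.08.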